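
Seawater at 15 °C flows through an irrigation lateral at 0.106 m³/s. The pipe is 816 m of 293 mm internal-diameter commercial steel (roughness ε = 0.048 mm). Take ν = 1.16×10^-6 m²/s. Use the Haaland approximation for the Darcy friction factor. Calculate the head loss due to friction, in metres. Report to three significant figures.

V = 4Q/(πD²) = 4·0.106/(π·0.293²) = 1.572 m/s
Re = VD/ν = 1.572·0.293/1.16×10^-6 = 3.97×10^5 → turbulent
ε/D = 0.048/293 = 1.64×10^-4
Haaland: f = 0.01528
h_f = f(L/D)V²/(2g) = 0.01528·(816/0.293)·1.572²/(2·9.81) = 5.362 m

h_f ≈ 5.36 m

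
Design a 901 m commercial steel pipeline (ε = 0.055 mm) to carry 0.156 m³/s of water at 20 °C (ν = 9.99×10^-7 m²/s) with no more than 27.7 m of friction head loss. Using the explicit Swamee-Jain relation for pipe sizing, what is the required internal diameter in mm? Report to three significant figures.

Swamee-Jain (Type III): D = 0.66·[ε^1.25·(LQ²/(gh_f))^4.75 + ν·Q^9.4·(L/(gh_f))^5.2]^0.04
LQ²/(gh_f) = 0.08069; L/(gh_f) = 3.316
Term 1 = ε^1.25·(…)^4.75 = 3.04×10^-11; Term 2 = ν·Q^9.4·(…)^5.2 = 1.32×10^-11
D = 0.66·(3.04×10^-11 + 1.32×10^-11)^0.04 = 0.2542 m = 254 mm
Check: V = 3.07 m/s, Re = 7.82×10^5, f = 0.01516, h_f = 25.9 m ≈ 27.7 m ✓

D ≈ 254 mm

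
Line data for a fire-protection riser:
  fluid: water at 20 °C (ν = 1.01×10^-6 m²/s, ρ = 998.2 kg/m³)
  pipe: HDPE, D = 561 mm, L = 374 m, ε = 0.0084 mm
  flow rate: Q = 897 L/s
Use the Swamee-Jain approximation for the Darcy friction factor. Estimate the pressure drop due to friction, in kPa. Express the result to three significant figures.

Δp ≈ 47.7 kPa

V = 4Q/(πD²) = 4·0.897/(π·0.561²) = 3.629 m/s
Re = VD/ν = 3.629·0.561/1.01×10^-6 = 2.02×10^6 → turbulent
ε/D = 0.0084/561 = 1.50×10^-5
Swamee-Jain: f = 0.01089
h_f = f(L/D)V²/(2g) = 0.01089·(374/0.561)·3.629²/(2·9.81) = 4.875 m
Δp = ρg·h_f = 998.2·9.81·4.875 = 47.74 kPa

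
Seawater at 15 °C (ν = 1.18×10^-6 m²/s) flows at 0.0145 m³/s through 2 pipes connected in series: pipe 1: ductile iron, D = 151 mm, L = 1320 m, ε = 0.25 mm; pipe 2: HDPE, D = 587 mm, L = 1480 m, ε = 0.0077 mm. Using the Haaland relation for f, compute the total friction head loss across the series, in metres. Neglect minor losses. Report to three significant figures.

H ≈ 7.01 m

Pipe 1: V = 0.8097 m/s, Re = 1.04×10^5, ε/D = 0.00166, f = 0.02397, h_1 = f(L/D)V²/2g = 7.003 m
Pipe 2: V = 0.05358 m/s, Re = 2.67×10^4, ε/D = 1.31×10^-5, f = 0.02401, h_2 = f(L/D)V²/2g = 0.008857 m
Series → Q common, losses add: H = Σh = 7.012 m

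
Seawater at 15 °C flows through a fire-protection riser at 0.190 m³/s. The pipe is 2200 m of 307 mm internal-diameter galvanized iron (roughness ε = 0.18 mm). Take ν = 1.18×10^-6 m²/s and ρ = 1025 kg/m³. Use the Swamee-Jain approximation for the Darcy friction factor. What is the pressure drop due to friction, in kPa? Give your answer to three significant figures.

V = 4Q/(πD²) = 4·0.190/(π·0.307²) = 2.567 m/s
Re = VD/ν = 2.567·0.307/1.18×10^-6 = 6.68×10^5 → turbulent
ε/D = 0.18/307 = 5.86×10^-4
Swamee-Jain: f = 0.01808
h_f = f(L/D)V²/(2g) = 0.01808·(2200/0.307)·2.567²/(2·9.81) = 43.51 m
Δp = ρg·h_f = 1025·9.81·43.51 = 437.5 kPa

Δp ≈ 438 kPa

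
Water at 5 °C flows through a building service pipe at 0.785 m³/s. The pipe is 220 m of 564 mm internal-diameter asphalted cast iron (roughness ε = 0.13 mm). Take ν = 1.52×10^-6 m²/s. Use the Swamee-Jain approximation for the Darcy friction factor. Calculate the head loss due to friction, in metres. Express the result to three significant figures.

h_f ≈ 2.94 m

V = 4Q/(πD²) = 4·0.785/(π·0.564²) = 3.142 m/s
Re = VD/ν = 3.142·0.564/1.52×10^-6 = 1.17×10^6 → turbulent
ε/D = 0.13/564 = 2.30×10^-4
Swamee-Jain: f = 0.01498
h_f = f(L/D)V²/(2g) = 0.01498·(220/0.564)·3.142²/(2·9.81) = 2.940 m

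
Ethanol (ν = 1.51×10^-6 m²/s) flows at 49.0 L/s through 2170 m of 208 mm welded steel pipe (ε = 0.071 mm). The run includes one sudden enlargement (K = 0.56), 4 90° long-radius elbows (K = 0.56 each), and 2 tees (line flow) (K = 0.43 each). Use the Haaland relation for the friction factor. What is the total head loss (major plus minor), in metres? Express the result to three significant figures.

V = 4Q/(πD²) = 1.442 m/s; V²/2g = 0.1060 m
Re = 1.99×10^5, ε/D = 3.41×10^-4 → f = 0.01777 (Haaland)
Major: h_f = f(L/D)·V²/2g = 0.01777·10433·0.1060 = 19.65 m
Minor: ΣK = 3.66; h_m = ΣK·V²/2g = 0.3879 m
Total H_L = 19.65 + 0.3879 = 20.03 m

H_L ≈ 20.0 m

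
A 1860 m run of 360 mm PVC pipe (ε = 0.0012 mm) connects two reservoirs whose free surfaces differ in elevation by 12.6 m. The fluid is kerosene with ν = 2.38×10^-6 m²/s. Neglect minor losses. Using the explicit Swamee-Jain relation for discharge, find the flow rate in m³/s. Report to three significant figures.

Q ≈ 0.183 m³/s

Swamee-Jain (Type II): Q = -0.965·√(gD⁵h_f/L)·ln[ε/(3.7D) + √(3.17ν²L/(gD³h_f))]
√(gD⁵h_f/L) = √(9.81·0.360⁵·12.6/1860) = 0.02005
ε/(3.7D) = 9.01×10^-7; √(3.17ν²L/(gD³h_f)) = 7.61×10^-5
Q = -0.965·0.02005·ln(7.700×10^-5) = 0.1832 m³/s
Check: V = 1.80 m/s, Re = 2.72×10^5, f = 0.01468, h_f = 12.5 m ≈ 12.6 m ✓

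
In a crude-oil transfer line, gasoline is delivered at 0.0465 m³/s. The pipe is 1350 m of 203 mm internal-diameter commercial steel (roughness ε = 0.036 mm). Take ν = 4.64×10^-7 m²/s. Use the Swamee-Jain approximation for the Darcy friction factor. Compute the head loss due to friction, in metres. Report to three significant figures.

V = 4Q/(πD²) = 4·0.0465/(π·0.203²) = 1.437 m/s
Re = VD/ν = 1.437·0.203/4.64×10^-7 = 6.29×10^5 → turbulent
ε/D = 0.036/203 = 1.77×10^-4
Swamee-Jain: f = 0.01500
h_f = f(L/D)V²/(2g) = 0.01500·(1350/0.203)·1.437²/(2·9.81) = 10.49 m

h_f ≈ 10.5 m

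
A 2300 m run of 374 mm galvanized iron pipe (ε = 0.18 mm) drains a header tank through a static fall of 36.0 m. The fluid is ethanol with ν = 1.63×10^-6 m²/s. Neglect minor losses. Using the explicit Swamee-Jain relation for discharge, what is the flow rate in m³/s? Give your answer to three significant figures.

Q ≈ 0.282 m³/s

Swamee-Jain (Type II): Q = -0.965·√(gD⁵h_f/L)·ln[ε/(3.7D) + √(3.17ν²L/(gD³h_f))]
√(gD⁵h_f/L) = √(9.81·0.374⁵·36.0/2300) = 0.03352
ε/(3.7D) = 1.30×10^-4; √(3.17ν²L/(gD³h_f)) = 3.24×10^-5
Q = -0.965·0.03352·ln(1.625×10^-4) = 0.2822 m³/s
Check: V = 2.57 m/s, Re = 5.89×10^5, f = 0.01752, h_f = 36.2 m ≈ 36.0 m ✓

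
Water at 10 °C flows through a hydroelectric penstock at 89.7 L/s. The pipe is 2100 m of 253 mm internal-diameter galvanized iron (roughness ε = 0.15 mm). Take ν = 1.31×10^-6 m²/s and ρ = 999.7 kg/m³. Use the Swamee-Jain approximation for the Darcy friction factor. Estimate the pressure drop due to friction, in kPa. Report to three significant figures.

V = 4Q/(πD²) = 4·0.0897/(π·0.253²) = 1.784 m/s
Re = VD/ν = 1.784·0.253/1.31×10^-6 = 3.45×10^5 → turbulent
ε/D = 0.15/253 = 5.93×10^-4
Swamee-Jain: f = 0.01868
h_f = f(L/D)V²/(2g) = 0.01868·(2100/0.253)·1.784²/(2·9.81) = 25.17 m
Δp = ρg·h_f = 999.7·9.81·25.17 = 246.8 kPa

Δp ≈ 247 kPa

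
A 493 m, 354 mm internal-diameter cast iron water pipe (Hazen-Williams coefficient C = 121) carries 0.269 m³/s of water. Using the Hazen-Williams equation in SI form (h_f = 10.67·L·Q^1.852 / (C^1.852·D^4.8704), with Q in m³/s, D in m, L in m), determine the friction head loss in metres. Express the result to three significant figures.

h_f = 10.67·493·0.269^1.852 / (121^1.852·0.354^4.8704) = 10.10 m

h_f ≈ 10.1 m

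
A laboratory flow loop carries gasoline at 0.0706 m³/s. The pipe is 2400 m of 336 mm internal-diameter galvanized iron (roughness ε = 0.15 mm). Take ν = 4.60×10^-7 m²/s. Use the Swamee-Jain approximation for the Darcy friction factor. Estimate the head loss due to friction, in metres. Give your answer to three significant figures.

h_f ≈ 3.99 m

V = 4Q/(πD²) = 4·0.0706/(π·0.336²) = 0.7962 m/s
Re = VD/ν = 0.7962·0.336/4.60×10^-7 = 5.82×10^5 → turbulent
ε/D = 0.15/336 = 4.46×10^-4
Swamee-Jain: f = 0.01730
h_f = f(L/D)V²/(2g) = 0.01730·(2400/0.336)·0.7962²/(2·9.81) = 3.992 m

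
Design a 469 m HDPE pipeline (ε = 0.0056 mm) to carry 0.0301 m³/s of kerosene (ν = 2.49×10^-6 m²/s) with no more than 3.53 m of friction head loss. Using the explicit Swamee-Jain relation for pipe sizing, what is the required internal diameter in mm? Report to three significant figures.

D ≈ 182 mm

Swamee-Jain (Type III): D = 0.66·[ε^1.25·(LQ²/(gh_f))^4.75 + ν·Q^9.4·(L/(gh_f))^5.2]^0.04
LQ²/(gh_f) = 0.01227; L/(gh_f) = 13.54
Term 1 = ε^1.25·(…)^4.75 = 2.28×10^-16; Term 2 = ν·Q^9.4·(…)^5.2 = 9.54×10^-15
D = 0.66·(2.28×10^-16 + 9.54×10^-15)^0.04 = 0.1816 m = 182 mm
Check: V = 1.16 m/s, Re = 8.47×10^4, f = 0.01867, h_f = 3.32 m ≈ 3.53 m ✓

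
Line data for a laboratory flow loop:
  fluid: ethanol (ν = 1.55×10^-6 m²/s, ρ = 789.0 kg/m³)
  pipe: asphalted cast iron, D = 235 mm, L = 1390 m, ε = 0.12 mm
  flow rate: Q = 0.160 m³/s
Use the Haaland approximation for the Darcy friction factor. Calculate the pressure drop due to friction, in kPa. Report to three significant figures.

V = 4Q/(πD²) = 4·0.160/(π·0.235²) = 3.689 m/s
Re = VD/ν = 3.689·0.235/1.55×10^-6 = 5.59×10^5 → turbulent
ε/D = 0.12/235 = 5.11×10^-4
Haaland: f = 0.01756
h_f = f(L/D)V²/(2g) = 0.01756·(1390/0.235)·3.689²/(2·9.81) = 72.05 m
Δp = ρg·h_f = 789.0·9.81·72.05 = 557.7 kPa

Δp ≈ 558 kPa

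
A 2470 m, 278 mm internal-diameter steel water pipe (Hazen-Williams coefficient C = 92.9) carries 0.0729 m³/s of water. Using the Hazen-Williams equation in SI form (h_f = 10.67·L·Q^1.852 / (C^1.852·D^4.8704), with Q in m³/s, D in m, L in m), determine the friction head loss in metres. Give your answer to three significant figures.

h_f ≈ 23.9 m

h_f = 10.67·2470·0.0729^1.852 / (92.9^1.852·0.278^4.8704) = 23.86 m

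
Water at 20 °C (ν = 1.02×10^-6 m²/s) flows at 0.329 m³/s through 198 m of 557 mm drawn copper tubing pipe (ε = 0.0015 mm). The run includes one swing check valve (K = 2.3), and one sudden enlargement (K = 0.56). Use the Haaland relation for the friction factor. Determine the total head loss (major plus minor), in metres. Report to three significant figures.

H_L ≈ 0.670 m

V = 4Q/(πD²) = 1.350 m/s; V²/2g = 0.09292 m
Re = 7.37×10^5, ε/D = 2.69×10^-6 → f = 0.01224 (Haaland)
Major: h_f = f(L/D)·V²/2g = 0.01224·355.5·0.09292 = 0.4043 m
Minor: ΣK = 2.86; h_m = ΣK·V²/2g = 0.2657 m
Total H_L = 0.4043 + 0.2657 = 0.6700 m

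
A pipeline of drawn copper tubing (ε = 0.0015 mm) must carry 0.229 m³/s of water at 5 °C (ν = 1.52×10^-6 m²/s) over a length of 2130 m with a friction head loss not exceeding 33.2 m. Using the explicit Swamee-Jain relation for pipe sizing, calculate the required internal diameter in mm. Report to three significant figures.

D ≈ 328 mm

Swamee-Jain (Type III): D = 0.66·[ε^1.25·(LQ²/(gh_f))^4.75 + ν·Q^9.4·(L/(gh_f))^5.2]^0.04
LQ²/(gh_f) = 0.3430; L/(gh_f) = 6.540
Term 1 = ε^1.25·(…)^4.75 = 3.25×10^-10; Term 2 = ν·Q^9.4·(…)^5.2 = 2.54×10^-8
D = 0.66·(3.25×10^-10 + 2.54×10^-8)^0.04 = 0.3281 m = 328 mm
Check: V = 2.71 m/s, Re = 5.85×10^5, f = 0.01281, h_f = 31.1 m ≈ 33.2 m ✓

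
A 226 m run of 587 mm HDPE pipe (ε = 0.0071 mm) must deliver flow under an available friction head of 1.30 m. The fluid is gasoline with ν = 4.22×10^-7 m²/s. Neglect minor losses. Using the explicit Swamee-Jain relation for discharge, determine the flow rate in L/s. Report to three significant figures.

Q ≈ 695 L/s

Swamee-Jain (Type II): Q = -0.965·√(gD⁵h_f/L)·ln[ε/(3.7D) + √(3.17ν²L/(gD³h_f))]
√(gD⁵h_f/L) = √(9.81·0.587⁵·1.30/226) = 0.06271
ε/(3.7D) = 3.27×10^-6; √(3.17ν²L/(gD³h_f)) = 7.03×10^-6
Q = -0.965·0.06271·ln(1.030×10^-5) = 0.6949 m³/s
Check: V = 2.57 m/s, Re = 3.57×10^6, f = 0.01009, h_f = 1.31 m ≈ 1.30 m ✓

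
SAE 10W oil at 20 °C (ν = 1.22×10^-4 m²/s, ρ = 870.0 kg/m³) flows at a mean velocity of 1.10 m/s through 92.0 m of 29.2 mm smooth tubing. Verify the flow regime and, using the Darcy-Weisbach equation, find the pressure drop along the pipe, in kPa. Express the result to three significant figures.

Re = VD/ν = 1.10·0.02920/1.22×10^-4 = 263 → laminar (Re < 2300)
f = 64/Re = 0.2431
h_f = f(L/D)V²/(2g) = 0.2431·(92.0/0.02920)·1.10²/(2·9.81) = 47.23 m
Δp = ρg·h_f = 870.0·9.81·47.23 = 403.1 kPa

Δp ≈ 403 kPa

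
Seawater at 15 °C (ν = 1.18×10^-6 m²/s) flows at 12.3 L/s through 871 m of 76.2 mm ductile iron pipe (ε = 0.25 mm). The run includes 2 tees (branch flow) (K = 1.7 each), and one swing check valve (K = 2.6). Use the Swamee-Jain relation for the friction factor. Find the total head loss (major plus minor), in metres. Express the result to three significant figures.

H_L ≈ 120 m

V = 4Q/(πD²) = 2.697 m/s; V²/2g = 0.3708 m
Re = 1.74×10^5, ε/D = 0.00328 → f = 0.02775 (Swamee-Jain)
Major: h_f = f(L/D)·V²/2g = 0.02775·11430·0.3708 = 117.6 m
Minor: ΣK = 6.00; h_m = ΣK·V²/2g = 2.225 m
Total H_L = 117.6 + 2.225 = 119.8 m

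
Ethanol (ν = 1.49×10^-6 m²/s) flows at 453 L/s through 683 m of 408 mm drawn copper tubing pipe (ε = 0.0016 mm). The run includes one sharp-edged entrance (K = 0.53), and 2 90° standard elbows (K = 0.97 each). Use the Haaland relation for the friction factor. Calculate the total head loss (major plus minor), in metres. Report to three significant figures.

H_L ≈ 13.5 m

V = 4Q/(πD²) = 3.465 m/s; V²/2g = 0.6119 m
Re = 9.49×10^5, ε/D = 3.92×10^-6 → f = 0.01175 (Haaland)
Major: h_f = f(L/D)·V²/2g = 0.01175·1674·0.6119 = 12.04 m
Minor: ΣK = 2.47; h_m = ΣK·V²/2g = 1.511 m
Total H_L = 12.04 + 1.511 = 13.55 m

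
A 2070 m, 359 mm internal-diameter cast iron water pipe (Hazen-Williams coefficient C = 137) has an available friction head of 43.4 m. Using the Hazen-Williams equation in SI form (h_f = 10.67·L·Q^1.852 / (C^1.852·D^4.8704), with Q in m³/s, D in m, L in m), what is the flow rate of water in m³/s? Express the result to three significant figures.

Q ≈ 0.320 m³/s

Rearranging: Q = [h_f·C^1.852·D^4.8704 / (10.67·L)]^(1/1.852)
Q = [43.4·137^1.852·0.359^4.8704 / (10.67·2070)]^0.540 = 0.3201 m³/s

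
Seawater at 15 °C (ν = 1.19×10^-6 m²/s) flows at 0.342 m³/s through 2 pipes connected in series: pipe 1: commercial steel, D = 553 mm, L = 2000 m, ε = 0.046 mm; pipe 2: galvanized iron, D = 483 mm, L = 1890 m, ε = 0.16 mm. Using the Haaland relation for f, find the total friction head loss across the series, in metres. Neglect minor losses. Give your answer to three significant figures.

H ≈ 16.2 m

Pipe 1: V = 1.424 m/s, Re = 6.62×10^5, ε/D = 8.32×10^-5, f = 0.01362, h_1 = f(L/D)V²/2g = 5.090 m
Pipe 2: V = 1.867 m/s, Re = 7.58×10^5, ε/D = 3.31×10^-4, f = 0.01605, h_2 = f(L/D)V²/2g = 11.15 m
Series → Q common, losses add: H = Σh = 16.24 m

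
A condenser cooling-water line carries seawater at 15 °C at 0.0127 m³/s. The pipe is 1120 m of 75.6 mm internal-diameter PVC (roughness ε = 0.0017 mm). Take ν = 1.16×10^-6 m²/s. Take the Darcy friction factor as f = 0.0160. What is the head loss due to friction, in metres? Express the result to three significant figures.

V = 4Q/(πD²) = 4·0.0127/(π·0.0756²) = 2.829 m/s
h_f = f(L/D)V²/(2g) = 0.01600·(1120/0.0756)·2.829²/(2·9.81) = 96.71 m

h_f ≈ 96.7 m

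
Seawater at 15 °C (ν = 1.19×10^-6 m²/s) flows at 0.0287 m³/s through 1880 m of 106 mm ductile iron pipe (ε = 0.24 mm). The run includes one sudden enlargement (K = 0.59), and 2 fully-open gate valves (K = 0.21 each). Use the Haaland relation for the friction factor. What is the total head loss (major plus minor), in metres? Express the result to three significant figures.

V = 4Q/(πD²) = 3.252 m/s; V²/2g = 0.5391 m
Re = 2.90×10^5, ε/D = 0.00226 → f = 0.02477 (Haaland)
Major: h_f = f(L/D)·V²/2g = 0.02477·17736·0.5391 = 236.8 m
Minor: ΣK = 1.01; h_m = ΣK·V²/2g = 0.5445 m
Total H_L = 236.8 + 0.5445 = 237.3 m

H_L ≈ 237 m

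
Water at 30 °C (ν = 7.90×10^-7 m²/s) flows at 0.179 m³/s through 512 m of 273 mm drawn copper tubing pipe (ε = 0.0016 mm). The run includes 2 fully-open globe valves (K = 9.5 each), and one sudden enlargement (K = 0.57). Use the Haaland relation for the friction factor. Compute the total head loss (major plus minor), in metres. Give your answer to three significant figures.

H_L ≈ 19.7 m

V = 4Q/(πD²) = 3.058 m/s; V²/2g = 0.4766 m
Re = 1.06×10^6, ε/D = 5.86×10^-6 → f = 0.01159 (Haaland)
Major: h_f = f(L/D)·V²/2g = 0.01159·1875·0.4766 = 10.36 m
Minor: ΣK = 19.6; h_m = ΣK·V²/2g = 9.328 m
Total H_L = 10.36 + 9.328 = 19.68 m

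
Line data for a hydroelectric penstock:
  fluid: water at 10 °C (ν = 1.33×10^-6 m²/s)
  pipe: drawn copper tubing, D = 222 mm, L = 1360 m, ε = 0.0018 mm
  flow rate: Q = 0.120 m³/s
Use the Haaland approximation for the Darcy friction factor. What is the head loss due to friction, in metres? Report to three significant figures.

V = 4Q/(πD²) = 4·0.120/(π·0.222²) = 3.100 m/s
Re = VD/ν = 3.100·0.222/1.33×10^-6 = 5.17×10^5 → turbulent
ε/D = 0.0018/222 = 8.11×10^-6
Haaland: f = 0.01308
h_f = f(L/D)V²/(2g) = 0.01308·(1360/0.222)·3.100²/(2·9.81) = 39.24 m

h_f ≈ 39.2 m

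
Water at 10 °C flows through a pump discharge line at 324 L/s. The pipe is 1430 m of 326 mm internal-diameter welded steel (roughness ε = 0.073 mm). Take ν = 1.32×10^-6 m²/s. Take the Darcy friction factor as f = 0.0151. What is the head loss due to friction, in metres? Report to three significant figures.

h_f ≈ 50.9 m

V = 4Q/(πD²) = 4·0.324/(π·0.326²) = 3.882 m/s
h_f = f(L/D)V²/(2g) = 0.01510·(1430/0.326)·3.882²/(2·9.81) = 50.87 m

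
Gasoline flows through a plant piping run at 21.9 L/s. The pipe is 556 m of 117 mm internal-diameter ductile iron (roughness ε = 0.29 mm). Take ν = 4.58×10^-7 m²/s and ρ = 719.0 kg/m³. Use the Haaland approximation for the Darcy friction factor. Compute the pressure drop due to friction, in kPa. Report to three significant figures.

V = 4Q/(πD²) = 4·0.0219/(π·0.117²) = 2.037 m/s
Re = VD/ν = 2.037·0.117/4.58×10^-7 = 5.20×10^5 → turbulent
ε/D = 0.29/117 = 0.00248
Haaland: f = 0.02513
h_f = f(L/D)V²/(2g) = 0.02513·(556/0.117)·2.037²/(2·9.81) = 25.26 m
Δp = ρg·h_f = 719.0·9.81·25.26 = 178.2 kPa

Δp ≈ 178 kPa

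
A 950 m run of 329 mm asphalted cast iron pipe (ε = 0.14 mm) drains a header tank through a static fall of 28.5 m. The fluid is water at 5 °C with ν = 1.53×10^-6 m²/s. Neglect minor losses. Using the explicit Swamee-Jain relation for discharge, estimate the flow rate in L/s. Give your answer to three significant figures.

Swamee-Jain (Type II): Q = -0.965·√(gD⁵h_f/L)·ln[ε/(3.7D) + √(3.17ν²L/(gD³h_f))]
√(gD⁵h_f/L) = √(9.81·0.329⁵·28.5/950) = 0.03368
ε/(3.7D) = 1.15×10^-4; √(3.17ν²L/(gD³h_f)) = 2.66×10^-5
Q = -0.965·0.03368·ln(1.416×10^-4) = 0.2880 m³/s
Check: V = 3.39 m/s, Re = 7.29×10^5, f = 0.01698, h_f = 28.7 m ≈ 28.5 m ✓

Q ≈ 288 L/s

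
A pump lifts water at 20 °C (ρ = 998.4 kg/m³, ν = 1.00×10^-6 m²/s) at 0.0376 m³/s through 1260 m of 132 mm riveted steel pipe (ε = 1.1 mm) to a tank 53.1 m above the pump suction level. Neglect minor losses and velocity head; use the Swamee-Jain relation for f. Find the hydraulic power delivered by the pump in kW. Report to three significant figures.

P_hyd ≈ 68.2 kW

V = 4Q/(πD²) = 2.748 m/s; Re = 3.63×10^5; ε/D = 0.00833; f = 0.03596
h_f = f(L/D)V²/2g = 132.1 m
Total head H = z + h_f = 53.1 + 132.1 = 185.2 m
P_hyd = ρgQH = 998.4·9.81·0.0376·185.2 = 68.20 kW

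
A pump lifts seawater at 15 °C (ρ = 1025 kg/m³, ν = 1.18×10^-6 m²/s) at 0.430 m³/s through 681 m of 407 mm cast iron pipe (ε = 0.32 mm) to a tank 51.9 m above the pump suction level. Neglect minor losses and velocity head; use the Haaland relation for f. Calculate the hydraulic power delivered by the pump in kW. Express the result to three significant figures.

P_hyd ≈ 300 kW

V = 4Q/(πD²) = 3.305 m/s; Re = 1.14×10^6; ε/D = 7.86×10^-4; f = 0.01885
h_f = f(L/D)V²/2g = 17.56 m
Total head H = z + h_f = 51.9 + 17.56 = 69.46 m
P_hyd = ρgQH = 1025·9.81·0.430·69.46 = 300.3 kW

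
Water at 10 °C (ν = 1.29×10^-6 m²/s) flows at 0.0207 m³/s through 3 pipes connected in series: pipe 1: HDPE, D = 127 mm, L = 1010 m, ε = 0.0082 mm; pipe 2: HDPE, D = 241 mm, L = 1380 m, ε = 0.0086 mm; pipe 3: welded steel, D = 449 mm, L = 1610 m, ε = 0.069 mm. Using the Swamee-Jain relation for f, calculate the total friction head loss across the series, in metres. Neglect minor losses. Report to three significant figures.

Pipe 1: V = 1.634 m/s, Re = 1.61×10^5, ε/D = 6.46×10^-5, f = 0.01672, h_1 = f(L/D)V²/2g = 18.09 m
Pipe 2: V = 0.4538 m/s, Re = 8.48×10^4, ε/D = 3.57×10^-5, f = 0.01869, h_2 = f(L/D)V²/2g = 1.123 m
Pipe 3: V = 0.1307 m/s, Re = 4.55×10^4, ε/D = 1.54×10^-4, f = 0.02179, h_3 = f(L/D)V²/2g = 0.06807 m
Series → Q common, losses add: H = Σh = 19.28 m

H ≈ 19.3 m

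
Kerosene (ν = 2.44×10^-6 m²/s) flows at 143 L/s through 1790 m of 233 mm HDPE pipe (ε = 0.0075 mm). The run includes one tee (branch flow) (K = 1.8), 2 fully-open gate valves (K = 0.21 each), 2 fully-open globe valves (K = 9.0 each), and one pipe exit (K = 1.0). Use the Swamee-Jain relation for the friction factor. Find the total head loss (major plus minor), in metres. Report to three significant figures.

V = 4Q/(πD²) = 3.354 m/s; V²/2g = 0.5733 m
Re = 3.20×10^5, ε/D = 3.22×10^-5 → f = 0.01458 (Swamee-Jain)
Major: h_f = f(L/D)·V²/2g = 0.01458·7682·0.5733 = 64.23 m
Minor: ΣK = 21.2; h_m = ΣK·V²/2g = 12.17 m
Total H_L = 64.23 + 12.17 = 76.39 m

H_L ≈ 76.4 m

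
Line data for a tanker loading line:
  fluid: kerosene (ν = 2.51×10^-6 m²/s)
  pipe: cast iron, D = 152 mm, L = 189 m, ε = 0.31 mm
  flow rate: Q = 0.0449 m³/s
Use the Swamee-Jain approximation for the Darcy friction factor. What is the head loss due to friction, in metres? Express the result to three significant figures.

V = 4Q/(πD²) = 4·0.0449/(π·0.152²) = 2.474 m/s
Re = VD/ν = 2.474·0.152/2.51×10^-6 = 1.50×10^5 → turbulent
ε/D = 0.31/152 = 0.00204
Swamee-Jain: f = 0.02489
h_f = f(L/D)V²/(2g) = 0.02489·(189/0.152)·2.474²/(2·9.81) = 9.658 m

h_f ≈ 9.66 m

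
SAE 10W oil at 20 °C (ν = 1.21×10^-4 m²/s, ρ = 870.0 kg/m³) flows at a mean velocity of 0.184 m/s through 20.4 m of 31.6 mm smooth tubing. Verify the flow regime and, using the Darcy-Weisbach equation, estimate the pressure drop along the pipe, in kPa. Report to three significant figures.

Δp ≈ 12.7 kPa

Re = VD/ν = 0.184·0.03160/1.21×10^-4 = 48.1 → laminar (Re < 2300)
f = 64/Re = 1.332
h_f = f(L/D)V²/(2g) = 1.332·(20.4/0.03160)·0.184²/(2·9.81) = 1.484 m
Δp = ρg·h_f = 870.0·9.81·1.484 = 12.66 kPa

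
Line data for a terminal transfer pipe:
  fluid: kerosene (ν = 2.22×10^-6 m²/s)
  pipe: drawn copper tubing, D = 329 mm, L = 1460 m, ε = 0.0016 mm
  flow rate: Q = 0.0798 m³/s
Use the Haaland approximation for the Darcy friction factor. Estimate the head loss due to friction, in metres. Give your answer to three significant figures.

V = 4Q/(πD²) = 4·0.0798/(π·0.329²) = 0.9387 m/s
Re = VD/ν = 0.9387·0.329/2.22×10^-6 = 1.39×10^5 → turbulent
ε/D = 0.0016/329 = 4.86×10^-6
Haaland: f = 0.01668
h_f = f(L/D)V²/(2g) = 0.01668·(1460/0.329)·0.9387²/(2·9.81) = 3.324 m

h_f ≈ 3.32 m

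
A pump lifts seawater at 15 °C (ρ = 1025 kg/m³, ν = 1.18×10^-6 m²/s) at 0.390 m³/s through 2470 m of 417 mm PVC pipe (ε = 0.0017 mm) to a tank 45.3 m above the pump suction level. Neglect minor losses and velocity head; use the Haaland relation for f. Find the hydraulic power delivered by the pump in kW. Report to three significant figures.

P_hyd ≈ 290 kW

V = 4Q/(πD²) = 2.856 m/s; Re = 1.01×10^6; ε/D = 4.08×10^-6; f = 0.01164
h_f = f(L/D)V²/2g = 28.65 m
Total head H = z + h_f = 45.3 + 28.65 = 73.95 m
P_hyd = ρgQH = 1025·9.81·0.390·73.95 = 290.0 kW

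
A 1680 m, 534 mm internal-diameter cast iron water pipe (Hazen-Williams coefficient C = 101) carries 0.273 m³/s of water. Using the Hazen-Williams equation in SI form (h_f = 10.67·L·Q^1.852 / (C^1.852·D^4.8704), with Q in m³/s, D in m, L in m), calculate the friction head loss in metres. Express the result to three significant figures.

h_f = 10.67·1680·0.273^1.852 / (101^1.852·0.534^4.8704) = 6.672 m

h_f ≈ 6.67 m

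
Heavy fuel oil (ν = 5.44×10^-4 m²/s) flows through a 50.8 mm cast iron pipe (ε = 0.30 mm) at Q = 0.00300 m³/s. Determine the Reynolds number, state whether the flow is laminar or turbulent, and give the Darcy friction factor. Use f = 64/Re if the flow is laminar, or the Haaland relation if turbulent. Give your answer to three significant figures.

V = 4Q/(πD²) = 1.480 m/s
Re = VD/ν = 1.480·0.0508/5.44×10^-4 = 138
Re < 2300 → laminar → f = 64/Re = 0.4630

Re ≈ 138; laminar; f = 64/Re ≈ 0.463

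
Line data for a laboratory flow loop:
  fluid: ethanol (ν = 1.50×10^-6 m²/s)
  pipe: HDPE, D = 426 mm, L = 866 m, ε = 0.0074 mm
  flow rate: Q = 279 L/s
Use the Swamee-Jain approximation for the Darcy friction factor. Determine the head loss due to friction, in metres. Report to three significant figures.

V = 4Q/(πD²) = 4·0.279/(π·0.426²) = 1.957 m/s
Re = VD/ν = 1.957·0.426/1.50×10^-6 = 5.56×10^5 → turbulent
ε/D = 0.0074/426 = 1.74×10^-5
Swamee-Jain: f = 0.01314
h_f = f(L/D)V²/(2g) = 0.01314·(866/0.426)·1.957²/(2·9.81) = 5.216 m

h_f ≈ 5.22 m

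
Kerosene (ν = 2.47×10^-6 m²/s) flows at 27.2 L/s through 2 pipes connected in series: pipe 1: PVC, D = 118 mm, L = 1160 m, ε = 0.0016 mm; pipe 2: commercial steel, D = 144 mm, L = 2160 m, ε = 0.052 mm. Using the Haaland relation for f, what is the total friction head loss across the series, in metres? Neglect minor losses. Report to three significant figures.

Pipe 1: V = 2.487 m/s, Re = 1.19×10^5, ε/D = 1.36×10^-5, f = 0.01726, h_1 = f(L/D)V²/2g = 53.49 m
Pipe 2: V = 1.670 m/s, Re = 9.74×10^4, ε/D = 3.61×10^-4, f = 0.01954, h_2 = f(L/D)V²/2g = 41.68 m
Series → Q common, losses add: H = Σh = 95.17 m

H ≈ 95.2 m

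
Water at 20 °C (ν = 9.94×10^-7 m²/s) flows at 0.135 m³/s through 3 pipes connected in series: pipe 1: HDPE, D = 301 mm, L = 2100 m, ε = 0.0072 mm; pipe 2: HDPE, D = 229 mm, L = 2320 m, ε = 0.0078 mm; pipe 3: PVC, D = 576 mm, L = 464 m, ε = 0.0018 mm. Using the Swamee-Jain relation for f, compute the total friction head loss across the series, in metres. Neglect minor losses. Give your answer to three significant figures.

H ≈ 88.2 m

Pipe 1: V = 1.897 m/s, Re = 5.75×10^5, ε/D = 2.39×10^-5, f = 0.01318, h_1 = f(L/D)V²/2g = 16.87 m
Pipe 2: V = 3.278 m/s, Re = 7.55×10^5, ε/D = 3.41×10^-5, f = 0.01284, h_2 = f(L/D)V²/2g = 71.21 m
Pipe 3: V = 0.5181 m/s, Re = 3.00×10^5, ε/D = 3.12×10^-6, f = 0.01441, h_3 = f(L/D)V²/2g = 0.1588 m
Series → Q common, losses add: H = Σh = 88.24 m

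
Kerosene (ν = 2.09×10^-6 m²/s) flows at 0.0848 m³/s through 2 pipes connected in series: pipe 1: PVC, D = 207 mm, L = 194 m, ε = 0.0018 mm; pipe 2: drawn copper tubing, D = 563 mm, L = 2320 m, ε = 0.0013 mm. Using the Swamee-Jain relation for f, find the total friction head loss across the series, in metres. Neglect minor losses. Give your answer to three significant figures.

Pipe 1: V = 2.520 m/s, Re = 2.50×10^5, ε/D = 8.70×10^-6, f = 0.01497, h_1 = f(L/D)V²/2g = 4.542 m
Pipe 2: V = 0.3406 m/s, Re = 9.18×10^4, ε/D = 2.31×10^-6, f = 0.01820, h_2 = f(L/D)V²/2g = 0.4436 m
Series → Q common, losses add: H = Σh = 4.985 m

H ≈ 4.99 m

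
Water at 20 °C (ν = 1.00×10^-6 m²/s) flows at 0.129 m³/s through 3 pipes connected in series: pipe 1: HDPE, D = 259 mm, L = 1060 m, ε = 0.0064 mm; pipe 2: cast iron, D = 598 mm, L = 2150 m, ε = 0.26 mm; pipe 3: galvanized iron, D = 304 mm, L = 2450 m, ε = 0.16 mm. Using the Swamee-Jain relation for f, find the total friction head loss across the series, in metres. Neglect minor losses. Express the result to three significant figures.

Pipe 1: V = 2.449 m/s, Re = 6.34×10^5, ε/D = 2.47×10^-5, f = 0.01300, h_1 = f(L/D)V²/2g = 16.25 m
Pipe 2: V = 0.4593 m/s, Re = 2.75×10^5, ε/D = 4.35×10^-4, f = 0.01807, h_2 = f(L/D)V²/2g = 0.6984 m
Pipe 3: V = 1.777 m/s, Re = 5.40×10^5, ε/D = 5.26×10^-4, f = 0.01787, h_3 = f(L/D)V²/2g = 23.19 m
Series → Q common, losses add: H = Σh = 40.14 m

H ≈ 40.1 m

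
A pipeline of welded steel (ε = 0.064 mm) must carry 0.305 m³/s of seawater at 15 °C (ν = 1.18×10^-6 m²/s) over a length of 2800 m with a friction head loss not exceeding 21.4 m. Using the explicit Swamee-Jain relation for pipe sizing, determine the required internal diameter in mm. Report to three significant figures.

Swamee-Jain (Type III): D = 0.66·[ε^1.25·(LQ²/(gh_f))^4.75 + ν·Q^9.4·(L/(gh_f))^5.2]^0.04
LQ²/(gh_f) = 1.241; L/(gh_f) = 13.34
Term 1 = ε^1.25·(…)^4.75 = 1.59×10^-5; Term 2 = ν·Q^9.4·(…)^5.2 = 1.19×10^-5
D = 0.66·(1.59×10^-5 + 1.19×10^-5)^0.04 = 0.4338 m = 434 mm
Check: V = 2.06 m/s, Re = 7.59×10^5, f = 0.01445, h_f = 20.2 m ≈ 21.4 m ✓

D ≈ 434 mm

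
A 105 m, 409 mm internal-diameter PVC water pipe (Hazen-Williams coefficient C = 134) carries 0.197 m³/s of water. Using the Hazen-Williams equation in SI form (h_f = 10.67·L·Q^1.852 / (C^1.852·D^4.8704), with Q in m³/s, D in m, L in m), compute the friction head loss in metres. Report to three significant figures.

h_f = 10.67·105·0.197^1.852 / (134^1.852·0.409^4.8704) = 0.4947 m

h_f ≈ 0.495 m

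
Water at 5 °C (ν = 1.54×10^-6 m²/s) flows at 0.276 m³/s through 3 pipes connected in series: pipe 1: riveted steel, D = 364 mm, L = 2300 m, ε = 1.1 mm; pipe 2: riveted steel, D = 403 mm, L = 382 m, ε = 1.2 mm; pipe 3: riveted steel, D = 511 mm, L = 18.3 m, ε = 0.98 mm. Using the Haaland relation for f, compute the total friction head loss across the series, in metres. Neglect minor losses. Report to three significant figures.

H ≈ 66.0 m

Pipe 1: V = 2.652 m/s, Re = 6.27×10^5, ε/D = 0.00302, f = 0.02647, h_1 = f(L/D)V²/2g = 59.96 m
Pipe 2: V = 2.164 m/s, Re = 5.66×10^5, ε/D = 0.00298, f = 0.02638, h_2 = f(L/D)V²/2g = 5.967 m
Pipe 3: V = 1.346 m/s, Re = 4.47×10^5, ε/D = 0.00192, f = 0.02358, h_3 = f(L/D)V²/2g = 0.07795 m
Series → Q common, losses add: H = Σh = 66.00 m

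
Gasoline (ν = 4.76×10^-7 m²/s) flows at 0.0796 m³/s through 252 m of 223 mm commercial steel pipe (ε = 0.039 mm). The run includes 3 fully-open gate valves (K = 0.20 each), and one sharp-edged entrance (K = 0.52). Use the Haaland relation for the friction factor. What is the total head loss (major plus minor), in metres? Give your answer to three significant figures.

V = 4Q/(πD²) = 2.038 m/s; V²/2g = 0.2117 m
Re = 9.55×10^5, ε/D = 1.75×10^-4 → f = 0.01435 (Haaland)
Major: h_f = f(L/D)·V²/2g = 0.01435·1130·0.2117 = 3.433 m
Minor: ΣK = 1.12; h_m = ΣK·V²/2g = 0.2371 m
Total H_L = 3.433 + 0.2371 = 3.670 m

H_L ≈ 3.67 m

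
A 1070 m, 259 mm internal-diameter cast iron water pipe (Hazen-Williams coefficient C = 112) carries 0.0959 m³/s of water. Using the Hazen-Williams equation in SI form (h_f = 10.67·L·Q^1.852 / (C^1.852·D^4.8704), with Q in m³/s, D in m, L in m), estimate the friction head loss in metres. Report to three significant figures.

h_f = 10.67·1070·0.0959^1.852 / (112^1.852·0.259^4.8704) = 17.15 m

h_f ≈ 17.1 m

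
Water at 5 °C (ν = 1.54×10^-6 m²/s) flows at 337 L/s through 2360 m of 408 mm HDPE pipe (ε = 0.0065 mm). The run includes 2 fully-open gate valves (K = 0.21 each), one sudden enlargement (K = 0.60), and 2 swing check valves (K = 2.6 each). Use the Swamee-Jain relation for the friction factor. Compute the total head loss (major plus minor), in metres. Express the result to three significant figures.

V = 4Q/(πD²) = 2.578 m/s; V²/2g = 0.3386 m
Re = 6.83×10^5, ε/D = 1.59×10^-5 → f = 0.01270 (Swamee-Jain)
Major: h_f = f(L/D)·V²/2g = 0.01270·5784·0.3386 = 24.87 m
Minor: ΣK = 6.22; h_m = ΣK·V²/2g = 2.106 m
Total H_L = 24.87 + 2.106 = 26.97 m

H_L ≈ 27.0 m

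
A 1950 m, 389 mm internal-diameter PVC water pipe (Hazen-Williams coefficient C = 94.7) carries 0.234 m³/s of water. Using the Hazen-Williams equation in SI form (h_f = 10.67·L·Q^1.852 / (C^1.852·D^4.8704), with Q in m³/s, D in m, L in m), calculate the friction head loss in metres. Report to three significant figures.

h_f = 10.67·1950·0.234^1.852 / (94.7^1.852·0.389^4.8704) = 30.68 m

h_f ≈ 30.7 m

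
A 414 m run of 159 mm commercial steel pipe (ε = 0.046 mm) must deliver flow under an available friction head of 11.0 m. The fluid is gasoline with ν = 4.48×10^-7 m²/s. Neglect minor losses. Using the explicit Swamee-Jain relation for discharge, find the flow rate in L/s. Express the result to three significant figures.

Swamee-Jain (Type II): Q = -0.965·√(gD⁵h_f/L)·ln[ε/(3.7D) + √(3.17ν²L/(gD³h_f))]
√(gD⁵h_f/L) = √(9.81·0.159⁵·11.0/414) = 0.005147
ε/(3.7D) = 7.82×10^-5; √(3.17ν²L/(gD³h_f)) = 2.46×10^-5
Q = -0.965·0.005147·ln(1.028×10^-4) = 0.04560 m³/s
Check: V = 2.30 m/s, Re = 8.15×10^5, f = 0.01581, h_f = 11.1 m ≈ 11.0 m ✓

Q ≈ 45.6 L/s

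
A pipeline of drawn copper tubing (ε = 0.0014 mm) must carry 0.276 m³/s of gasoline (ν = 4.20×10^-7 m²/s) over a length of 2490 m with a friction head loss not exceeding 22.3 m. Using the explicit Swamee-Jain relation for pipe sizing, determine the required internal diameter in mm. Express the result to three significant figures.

Swamee-Jain (Type III): D = 0.66·[ε^1.25·(LQ²/(gh_f))^4.75 + ν·Q^9.4·(L/(gh_f))^5.2]^0.04
LQ²/(gh_f) = 0.8670; L/(gh_f) = 11.38
Term 1 = ε^1.25·(…)^4.75 = 2.45×10^-8; Term 2 = ν·Q^9.4·(…)^5.2 = 7.25×10^-7
D = 0.66·(2.45×10^-8 + 7.25×10^-7)^0.04 = 0.3754 m = 375 mm
Check: V = 2.49 m/s, Re = 2.23×10^6, f = 0.01034, h_f = 21.7 m ≈ 22.3 m ✓

D ≈ 375 mm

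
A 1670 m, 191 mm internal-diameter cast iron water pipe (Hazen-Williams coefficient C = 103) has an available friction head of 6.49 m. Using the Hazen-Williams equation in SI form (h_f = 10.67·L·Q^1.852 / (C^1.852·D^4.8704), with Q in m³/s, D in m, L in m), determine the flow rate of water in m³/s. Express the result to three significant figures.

Rearranging: Q = [h_f·C^1.852·D^4.8704 / (10.67·L)]^(1/1.852)
Q = [6.49·103^1.852·0.191^4.8704 / (10.67·1670)]^0.540 = 0.01842 m³/s

Q ≈ 0.0184 m³/s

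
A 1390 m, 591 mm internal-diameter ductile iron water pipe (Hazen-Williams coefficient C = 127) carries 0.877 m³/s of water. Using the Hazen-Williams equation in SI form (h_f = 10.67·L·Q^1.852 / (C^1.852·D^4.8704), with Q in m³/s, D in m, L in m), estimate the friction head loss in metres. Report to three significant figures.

h_f = 10.67·1390·0.877^1.852 / (127^1.852·0.591^4.8704) = 19.14 m

h_f ≈ 19.1 m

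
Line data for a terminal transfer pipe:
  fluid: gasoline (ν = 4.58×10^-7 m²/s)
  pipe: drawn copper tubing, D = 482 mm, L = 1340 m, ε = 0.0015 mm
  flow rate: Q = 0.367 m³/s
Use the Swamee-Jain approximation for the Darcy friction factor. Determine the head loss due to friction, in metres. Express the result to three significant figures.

h_f ≈ 5.96 m

V = 4Q/(πD²) = 4·0.367/(π·0.482²) = 2.011 m/s
Re = VD/ν = 2.011·0.482/4.58×10^-7 = 2.12×10^6 → turbulent
ε/D = 0.0015/482 = 3.11×10^-6
Swamee-Jain: f = 0.01040
h_f = f(L/D)V²/(2g) = 0.01040·(1340/0.482)·2.011²/(2·9.81) = 5.959 m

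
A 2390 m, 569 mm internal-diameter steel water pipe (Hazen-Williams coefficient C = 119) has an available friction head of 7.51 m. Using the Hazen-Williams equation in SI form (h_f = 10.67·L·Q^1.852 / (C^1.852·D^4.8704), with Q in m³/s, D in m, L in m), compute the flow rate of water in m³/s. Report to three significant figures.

Q ≈ 0.335 m³/s

Rearranging: Q = [h_f·C^1.852·D^4.8704 / (10.67·L)]^(1/1.852)
Q = [7.51·119^1.852·0.569^4.8704 / (10.67·2390)]^0.540 = 0.3350 m³/s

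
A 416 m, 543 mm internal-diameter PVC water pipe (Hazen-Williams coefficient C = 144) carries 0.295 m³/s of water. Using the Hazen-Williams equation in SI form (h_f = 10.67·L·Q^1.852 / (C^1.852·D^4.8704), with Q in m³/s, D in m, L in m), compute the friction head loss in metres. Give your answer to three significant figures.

h_f = 10.67·416·0.295^1.852 / (144^1.852·0.543^4.8704) = 0.9114 m

h_f ≈ 0.911 m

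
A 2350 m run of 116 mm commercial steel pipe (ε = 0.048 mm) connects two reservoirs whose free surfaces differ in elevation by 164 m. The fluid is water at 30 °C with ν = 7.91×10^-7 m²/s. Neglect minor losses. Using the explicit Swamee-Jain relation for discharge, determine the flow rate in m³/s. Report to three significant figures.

Q ≈ 0.0321 m³/s

Swamee-Jain (Type II): Q = -0.965·√(gD⁵h_f/L)·ln[ε/(3.7D) + √(3.17ν²L/(gD³h_f))]
√(gD⁵h_f/L) = √(9.81·0.116⁵·164/2350) = 0.003792
ε/(3.7D) = 1.12×10^-4; √(3.17ν²L/(gD³h_f)) = 4.31×10^-5
Q = -0.965·0.003792·ln(1.549×10^-4) = 0.03210 m³/s
Check: V = 3.04 m/s, Re = 4.45×10^5, f = 0.01733, h_f = 165 m ≈ 164 m ✓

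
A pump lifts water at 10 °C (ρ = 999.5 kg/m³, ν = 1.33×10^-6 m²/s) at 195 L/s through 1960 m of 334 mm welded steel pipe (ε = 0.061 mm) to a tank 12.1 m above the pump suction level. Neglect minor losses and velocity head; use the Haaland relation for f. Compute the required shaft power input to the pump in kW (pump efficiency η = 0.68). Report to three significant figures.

P_shaft ≈ 96.4 kW

V = 4Q/(πD²) = 2.226 m/s; Re = 5.59×10^5; ε/D = 1.83×10^-4; f = 0.01498
h_f = f(L/D)V²/2g = 22.20 m
Total head H = z + h_f = 12.1 + 22.20 = 34.30 m
P_hyd = ρgQH = 999.5·9.81·0.195·34.30 = 65.58 kW
P_shaft = P_hyd/η = 65.58/0.68 = 96.44 kW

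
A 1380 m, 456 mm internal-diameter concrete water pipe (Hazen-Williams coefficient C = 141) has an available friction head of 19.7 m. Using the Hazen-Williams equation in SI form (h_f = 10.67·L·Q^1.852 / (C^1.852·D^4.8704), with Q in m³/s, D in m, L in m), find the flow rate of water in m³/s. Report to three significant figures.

Rearranging: Q = [h_f·C^1.852·D^4.8704 / (10.67·L)]^(1/1.852)
Q = [19.7·141^1.852·0.456^4.8704 / (10.67·1380)]^0.540 = 0.5021 m³/s

Q ≈ 0.502 m³/s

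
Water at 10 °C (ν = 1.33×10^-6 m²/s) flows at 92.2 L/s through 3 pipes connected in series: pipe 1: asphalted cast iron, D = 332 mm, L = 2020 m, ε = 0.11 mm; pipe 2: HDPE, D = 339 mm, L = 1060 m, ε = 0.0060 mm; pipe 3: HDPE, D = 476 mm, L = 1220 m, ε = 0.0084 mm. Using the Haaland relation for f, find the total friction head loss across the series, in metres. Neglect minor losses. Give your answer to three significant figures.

H ≈ 9.08 m

Pipe 1: V = 1.065 m/s, Re = 2.66×10^5, ε/D = 3.31×10^-4, f = 0.01720, h_1 = f(L/D)V²/2g = 6.050 m
Pipe 2: V = 1.022 m/s, Re = 2.60×10^5, ε/D = 1.77×10^-5, f = 0.01486, h_2 = f(L/D)V²/2g = 2.472 m
Pipe 3: V = 0.5181 m/s, Re = 1.85×10^5, ε/D = 1.76×10^-5, f = 0.01583, h_3 = f(L/D)V²/2g = 0.5552 m
Series → Q common, losses add: H = Σh = 9.077 m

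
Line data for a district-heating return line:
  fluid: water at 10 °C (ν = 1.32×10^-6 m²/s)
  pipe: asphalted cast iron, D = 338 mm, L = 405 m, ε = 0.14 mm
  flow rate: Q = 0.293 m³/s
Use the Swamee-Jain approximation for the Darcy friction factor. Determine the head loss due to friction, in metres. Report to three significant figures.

h_f ≈ 10.9 m

V = 4Q/(πD²) = 4·0.293/(π·0.338²) = 3.265 m/s
Re = VD/ν = 3.265·0.338/1.32×10^-6 = 8.36×10^5 → turbulent
ε/D = 0.14/338 = 4.14×10^-4
Swamee-Jain: f = 0.01680
h_f = f(L/D)V²/(2g) = 0.01680·(405/0.338)·3.265²/(2·9.81) = 10.94 m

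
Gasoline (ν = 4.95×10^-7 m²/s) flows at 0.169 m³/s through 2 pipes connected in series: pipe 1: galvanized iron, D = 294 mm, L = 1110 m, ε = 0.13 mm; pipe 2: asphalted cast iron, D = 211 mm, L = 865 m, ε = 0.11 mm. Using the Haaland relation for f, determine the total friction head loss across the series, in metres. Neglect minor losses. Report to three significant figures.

H ≈ 103 m

Pipe 1: V = 2.489 m/s, Re = 1.48×10^6, ε/D = 4.42×10^-4, f = 0.01661, h_1 = f(L/D)V²/2g = 19.81 m
Pipe 2: V = 4.833 m/s, Re = 2.06×10^6, ε/D = 5.21×10^-4, f = 0.01710, h_2 = f(L/D)V²/2g = 83.47 m
Series → Q common, losses add: H = Σh = 103.3 m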